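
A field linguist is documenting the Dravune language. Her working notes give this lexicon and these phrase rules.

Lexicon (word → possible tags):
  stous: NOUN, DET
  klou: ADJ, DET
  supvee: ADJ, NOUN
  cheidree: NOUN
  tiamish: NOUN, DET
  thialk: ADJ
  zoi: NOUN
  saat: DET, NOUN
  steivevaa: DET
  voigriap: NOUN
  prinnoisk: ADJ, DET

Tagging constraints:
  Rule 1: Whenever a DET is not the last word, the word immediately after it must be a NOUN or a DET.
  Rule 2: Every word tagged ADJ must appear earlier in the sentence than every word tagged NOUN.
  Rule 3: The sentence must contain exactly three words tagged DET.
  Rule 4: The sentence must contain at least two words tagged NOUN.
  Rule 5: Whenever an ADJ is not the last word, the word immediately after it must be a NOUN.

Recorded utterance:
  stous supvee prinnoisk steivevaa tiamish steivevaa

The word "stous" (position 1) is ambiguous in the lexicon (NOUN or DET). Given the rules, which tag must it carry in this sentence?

NOUN

Candidates per position — 1:stous {NOUN,DET}; 2:supvee {ADJ,NOUN}; 3:prinnoisk {ADJ,DET}; 4:steivevaa {DET}; 5:tiamish {NOUN,DET}; 6:steivevaa {DET}.
Word 2 cannot be ADJ — rule 5 would then fail for every completion. It is NOUN.
Word 3 cannot be ADJ — rule 2 would then fail for every completion. It is DET.
Word 5 cannot be DET — rule 3 would then fail for every completion. It is NOUN.
Word 1 cannot be DET — rule 3 would then fail for every completion. It is NOUN.
That leaves exactly one tagging: NOUN NOUN DET DET NOUN DET.
Rule-by-rule: rule 1 ok; rule 2 ok; rule 3 ok; rule 4 ok; rule 5 ok.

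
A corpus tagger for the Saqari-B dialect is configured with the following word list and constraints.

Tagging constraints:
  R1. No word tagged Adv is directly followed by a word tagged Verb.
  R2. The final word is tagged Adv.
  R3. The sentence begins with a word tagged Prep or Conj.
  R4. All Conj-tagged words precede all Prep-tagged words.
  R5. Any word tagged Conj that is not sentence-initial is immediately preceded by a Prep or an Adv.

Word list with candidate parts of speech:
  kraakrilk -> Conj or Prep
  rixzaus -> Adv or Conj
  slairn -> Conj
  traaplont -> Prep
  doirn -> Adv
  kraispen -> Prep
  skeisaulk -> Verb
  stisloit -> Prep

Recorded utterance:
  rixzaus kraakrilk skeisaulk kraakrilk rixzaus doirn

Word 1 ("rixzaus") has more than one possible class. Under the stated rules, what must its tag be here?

Candidates per position — 1:rixzaus {Adv,Conj}; 2:kraakrilk {Conj,Prep}; 3:skeisaulk {Verb}; 4:kraakrilk {Conj,Prep}; 5:rixzaus {Adv,Conj}; 6:doirn {Adv}.
Word 1 cannot be Adv — rule 3 would then fail for every completion. It is Conj.
Word 2 cannot be Conj — rule 5 would then fail for every completion. It is Prep.
Word 4 cannot be Conj — rule 4 would then fail for every completion. It is Prep.
Word 5 cannot be Conj — rule 4 would then fail for every completion. It is Adv.
The only consistent sequence is: Conj Prep Verb Prep Adv Adv.
Check: rule 1 holds; rule 2 holds; rule 3 holds; rule 4 holds; rule 5 holds.

Conj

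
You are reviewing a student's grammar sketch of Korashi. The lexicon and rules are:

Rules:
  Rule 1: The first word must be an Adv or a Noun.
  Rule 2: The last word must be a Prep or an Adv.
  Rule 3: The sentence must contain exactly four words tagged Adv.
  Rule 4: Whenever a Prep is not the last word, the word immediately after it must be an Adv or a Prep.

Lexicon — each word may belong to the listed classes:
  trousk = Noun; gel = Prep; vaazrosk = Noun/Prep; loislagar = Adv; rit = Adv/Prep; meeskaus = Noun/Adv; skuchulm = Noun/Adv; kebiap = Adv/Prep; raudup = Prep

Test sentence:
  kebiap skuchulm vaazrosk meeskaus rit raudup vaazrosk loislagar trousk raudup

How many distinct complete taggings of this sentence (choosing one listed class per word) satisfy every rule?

5

Candidates per position — 1:kebiap {Adv,Prep}; 2:skuchulm {Noun,Adv}; 3:vaazrosk {Noun,Prep}; 4:meeskaus {Noun,Adv}; 5:rit {Adv,Prep}; 6:raudup {Prep}; 7:vaazrosk {Noun,Prep}; 8:loislagar {Adv}; 9:trousk {Noun}; 10:raudup {Prep}.
There are 64 candidate sequences in total.
The sequences that satisfy every rule: Adv Noun Noun Adv Adv Prep Prep Adv Noun Prep; Adv Noun Prep Adv Adv Prep Prep Adv Noun Prep; Adv Adv Noun Noun Adv Prep Prep Adv Noun Prep; Adv Adv Noun Adv Prep Prep Prep Adv Noun Prep; Adv Adv Prep Adv Prep Prep Prep Adv Noun Prep.
Count = 5.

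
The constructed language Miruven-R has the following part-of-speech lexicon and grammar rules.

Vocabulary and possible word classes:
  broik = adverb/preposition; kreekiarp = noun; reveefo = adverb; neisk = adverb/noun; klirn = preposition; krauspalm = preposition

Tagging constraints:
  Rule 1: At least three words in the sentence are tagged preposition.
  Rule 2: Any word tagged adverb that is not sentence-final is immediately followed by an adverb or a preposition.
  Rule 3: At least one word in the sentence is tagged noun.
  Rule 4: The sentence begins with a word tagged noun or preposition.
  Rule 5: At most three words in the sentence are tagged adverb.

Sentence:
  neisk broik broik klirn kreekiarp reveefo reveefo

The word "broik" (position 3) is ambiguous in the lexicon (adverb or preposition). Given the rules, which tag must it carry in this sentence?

preposition

Candidates per position — 1:neisk {adverb,noun}; 2:broik {adverb,preposition}; 3:broik {adverb,preposition}; 4:klirn {preposition}; 5:kreekiarp {noun}; 6:reveefo {adverb}; 7:reveefo {adverb}.
At position 1, choosing adverb makes rule 4 impossible to satisfy; hence noun.
At position 2, choosing adverb makes rule 1 impossible to satisfy; hence preposition.
At position 3, choosing adverb makes rule 1 impossible to satisfy; hence preposition.
That leaves exactly one tagging: noun preposition preposition preposition noun adverb adverb.
Checking: rule 1 holds; rule 2 holds; rule 3 holds; rule 4 holds; rule 5 holds.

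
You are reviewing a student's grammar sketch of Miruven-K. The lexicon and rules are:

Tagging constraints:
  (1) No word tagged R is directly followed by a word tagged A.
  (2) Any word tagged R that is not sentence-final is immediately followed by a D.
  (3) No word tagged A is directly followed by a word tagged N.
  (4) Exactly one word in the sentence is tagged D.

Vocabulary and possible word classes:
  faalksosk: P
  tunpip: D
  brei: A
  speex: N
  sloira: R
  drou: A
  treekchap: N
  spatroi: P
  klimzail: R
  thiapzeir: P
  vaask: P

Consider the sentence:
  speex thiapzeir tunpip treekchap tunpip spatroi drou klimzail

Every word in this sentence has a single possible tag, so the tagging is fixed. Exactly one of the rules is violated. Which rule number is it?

Fixed tagging: N P D N D P A R.
Checking each rule: R1 pass, R2 pass, R3 pass, R4 fail.
Only rule 4 fails.

4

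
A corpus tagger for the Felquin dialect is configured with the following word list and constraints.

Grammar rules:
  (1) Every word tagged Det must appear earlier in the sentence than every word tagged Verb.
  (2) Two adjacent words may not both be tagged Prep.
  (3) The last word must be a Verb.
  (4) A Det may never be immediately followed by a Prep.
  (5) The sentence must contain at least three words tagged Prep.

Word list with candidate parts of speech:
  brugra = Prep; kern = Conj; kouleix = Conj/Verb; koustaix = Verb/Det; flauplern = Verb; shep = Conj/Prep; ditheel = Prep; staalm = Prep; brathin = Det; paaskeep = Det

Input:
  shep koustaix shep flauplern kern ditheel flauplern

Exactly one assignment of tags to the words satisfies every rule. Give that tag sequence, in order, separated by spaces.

Prep Verb Prep Verb Conj Prep Verb

Candidates per position — 1:shep {Conj,Prep}; 2:koustaix {Verb,Det}; 3:shep {Conj,Prep}; 4:flauplern {Verb}; 5:kern {Conj}; 6:ditheel {Prep}; 7:flauplern {Verb}.
Position 1: tagging it Conj would leave rule 5 unsatisfiable, so it must be Prep.
Position 3: tagging it Conj would leave rule 5 unsatisfiable, so it must be Prep.
Position 2: tagging it Det would leave rule 4 unsatisfiable, so it must be Verb.
That leaves exactly one tagging: Prep Verb Prep Verb Conj Prep Verb.
Rule-by-rule: rule 1 satisfied; rule 2 satisfied; rule 3 satisfied; rule 4 satisfied; rule 5 satisfied.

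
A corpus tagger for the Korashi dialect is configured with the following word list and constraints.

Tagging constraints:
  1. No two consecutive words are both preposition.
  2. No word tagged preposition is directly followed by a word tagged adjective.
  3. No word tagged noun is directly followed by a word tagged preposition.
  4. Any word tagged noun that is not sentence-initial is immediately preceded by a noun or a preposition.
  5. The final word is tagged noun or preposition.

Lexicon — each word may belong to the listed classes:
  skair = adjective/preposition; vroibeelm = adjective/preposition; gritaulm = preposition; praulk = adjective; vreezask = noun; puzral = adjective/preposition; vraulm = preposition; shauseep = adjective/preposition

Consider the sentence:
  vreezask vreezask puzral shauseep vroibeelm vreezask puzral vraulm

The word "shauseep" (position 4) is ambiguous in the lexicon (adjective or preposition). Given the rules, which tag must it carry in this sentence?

adjective

Candidates per position — 1:vreezask {noun}; 2:vreezask {noun}; 3:puzral {adjective,preposition}; 4:shauseep {adjective,preposition}; 5:vroibeelm {adjective,preposition}; 6:vreezask {noun}; 7:puzral {adjective,preposition}; 8:vraulm {preposition}.
Position 3: tagging it preposition would leave rule 3 unsatisfiable, so it must be adjective.
Position 5: tagging it adjective would leave rule 4 unsatisfiable, so it must be preposition.
Position 7: tagging it preposition would leave rule 1 unsatisfiable, so it must be adjective.
Position 4: tagging it preposition would leave rule 1 unsatisfiable, so it must be adjective.
The unique satisfying tagging is: noun noun adjective adjective preposition noun adjective preposition.
Check: rule 1 ✓; rule 2 ✓; rule 3 ✓; rule 4 ✓; rule 5 ✓.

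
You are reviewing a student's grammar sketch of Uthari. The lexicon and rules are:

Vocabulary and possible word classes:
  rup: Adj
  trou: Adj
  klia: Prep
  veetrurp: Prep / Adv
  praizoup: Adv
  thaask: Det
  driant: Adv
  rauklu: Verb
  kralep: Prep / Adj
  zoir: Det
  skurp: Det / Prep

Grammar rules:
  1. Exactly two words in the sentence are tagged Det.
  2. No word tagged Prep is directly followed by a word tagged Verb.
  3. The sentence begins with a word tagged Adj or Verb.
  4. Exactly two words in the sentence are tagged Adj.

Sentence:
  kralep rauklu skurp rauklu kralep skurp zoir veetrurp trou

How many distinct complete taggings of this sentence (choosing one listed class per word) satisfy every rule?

Candidates per position — 1:kralep {Prep,Adj}; 2:rauklu {Verb}; 3:skurp {Det,Prep}; 4:rauklu {Verb}; 5:kralep {Prep,Adj}; 6:skurp {Det,Prep}; 7:zoir {Det}; 8:veetrurp {Prep,Adv}; 9:trou {Adj}.
There are 32 candidate sequences in total.
The sequences that satisfy every rule: Adj Verb Det Verb Prep Prep Det Prep Adj; Adj Verb Det Verb Prep Prep Det Adv Adj.
Count = 2.

2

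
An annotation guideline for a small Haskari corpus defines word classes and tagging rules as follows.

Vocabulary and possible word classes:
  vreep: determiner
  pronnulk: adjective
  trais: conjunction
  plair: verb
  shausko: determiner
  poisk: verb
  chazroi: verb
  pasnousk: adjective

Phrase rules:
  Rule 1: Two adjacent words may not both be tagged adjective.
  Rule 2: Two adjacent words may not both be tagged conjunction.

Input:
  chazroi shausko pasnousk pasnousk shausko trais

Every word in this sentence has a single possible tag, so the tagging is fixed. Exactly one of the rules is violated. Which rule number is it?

1

Fixed tagging: verb determiner adjective adjective determiner conjunction.
Checking each rule: R1 fails, R2 ok.
Only rule 1 fails.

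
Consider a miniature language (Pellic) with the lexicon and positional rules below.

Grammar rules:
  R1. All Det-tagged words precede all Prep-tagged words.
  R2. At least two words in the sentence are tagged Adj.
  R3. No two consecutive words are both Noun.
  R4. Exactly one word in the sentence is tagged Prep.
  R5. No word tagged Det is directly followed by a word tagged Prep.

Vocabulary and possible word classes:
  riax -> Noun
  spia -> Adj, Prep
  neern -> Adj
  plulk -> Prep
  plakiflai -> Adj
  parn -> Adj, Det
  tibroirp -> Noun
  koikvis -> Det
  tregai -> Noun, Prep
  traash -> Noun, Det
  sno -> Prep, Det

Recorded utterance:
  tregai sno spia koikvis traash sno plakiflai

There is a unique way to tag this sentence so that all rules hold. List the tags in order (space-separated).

Noun Det Adj Det Noun Prep Adj

Candidates per position — 1:tregai {Noun,Prep}; 2:sno {Prep,Det}; 3:spia {Adj,Prep}; 4:koikvis {Det}; 5:traash {Noun,Det}; 6:sno {Prep,Det}; 7:plakiflai {Adj}.
At position 1, choosing Prep makes rule 1 impossible to satisfy; hence Noun.
At position 2, choosing Prep makes rule 1 impossible to satisfy; hence Det.
At position 3, choosing Prep makes rule 1 impossible to satisfy; hence Adj.
At position 6, choosing Det makes rule 4 impossible to satisfy; hence Prep.
At position 5, choosing Det makes rule 5 impossible to satisfy; hence Noun.
The only consistent sequence is: Noun Det Adj Det Noun Prep Adj.
Check: rule 1 holds; rule 2 holds; rule 3 holds; rule 4 holds; rule 5 holds.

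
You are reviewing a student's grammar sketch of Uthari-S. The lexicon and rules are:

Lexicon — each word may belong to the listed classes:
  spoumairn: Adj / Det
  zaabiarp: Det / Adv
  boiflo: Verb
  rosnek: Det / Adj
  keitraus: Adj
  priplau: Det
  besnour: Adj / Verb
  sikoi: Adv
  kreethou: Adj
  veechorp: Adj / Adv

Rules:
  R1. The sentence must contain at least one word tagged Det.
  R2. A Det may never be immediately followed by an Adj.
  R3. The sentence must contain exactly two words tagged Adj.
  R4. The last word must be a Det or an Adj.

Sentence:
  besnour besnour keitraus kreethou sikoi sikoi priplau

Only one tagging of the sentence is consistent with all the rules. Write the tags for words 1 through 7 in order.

Verb Verb Adj Adj Adv Adv Det

Candidates per position — 1:besnour {Adj,Verb}; 2:besnour {Adj,Verb}; 3:keitraus {Adj}; 4:kreethou {Adj}; 5:sikoi {Adv}; 6:sikoi {Adv}; 7:priplau {Det}.
Position 1: Adj is ruled out by rule 3; that leaves Verb.
Position 2: Adj is ruled out by rule 3; that leaves Verb.
The only consistent sequence is: Verb Verb Adj Adj Adv Adv Det.
Rule-by-rule: rule 1 ok; rule 2 ok; rule 3 ok; rule 4 ok.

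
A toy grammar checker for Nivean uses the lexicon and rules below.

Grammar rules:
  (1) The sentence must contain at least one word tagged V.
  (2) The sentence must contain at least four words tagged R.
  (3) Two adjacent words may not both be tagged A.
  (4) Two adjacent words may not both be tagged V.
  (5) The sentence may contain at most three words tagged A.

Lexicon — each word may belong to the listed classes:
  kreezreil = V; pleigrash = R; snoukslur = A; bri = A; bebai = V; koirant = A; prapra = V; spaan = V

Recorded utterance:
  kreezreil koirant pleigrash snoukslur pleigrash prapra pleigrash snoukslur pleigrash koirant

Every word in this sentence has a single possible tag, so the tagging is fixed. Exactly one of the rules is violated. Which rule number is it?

5

Fixed tagging: V A R A R V R A R A.
Checking each rule: R1 pass, R2 pass, R3 pass, R4 pass, R5 fail.
Only rule 5 fails.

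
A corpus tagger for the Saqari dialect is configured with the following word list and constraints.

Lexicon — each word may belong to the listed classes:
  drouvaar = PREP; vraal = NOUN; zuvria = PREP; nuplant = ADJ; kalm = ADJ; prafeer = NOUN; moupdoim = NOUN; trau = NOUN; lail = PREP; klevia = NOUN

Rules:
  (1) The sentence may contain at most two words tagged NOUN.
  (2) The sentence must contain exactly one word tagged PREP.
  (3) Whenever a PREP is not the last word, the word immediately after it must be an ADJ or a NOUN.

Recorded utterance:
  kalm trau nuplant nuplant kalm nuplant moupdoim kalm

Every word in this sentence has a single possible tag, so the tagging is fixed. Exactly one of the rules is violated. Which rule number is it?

2

Fixed tagging: ADJ NOUN ADJ ADJ ADJ ADJ NOUN ADJ.
Applying the rules: R1 ok, R2 fails, R3 ok.
Only rule 2 fails.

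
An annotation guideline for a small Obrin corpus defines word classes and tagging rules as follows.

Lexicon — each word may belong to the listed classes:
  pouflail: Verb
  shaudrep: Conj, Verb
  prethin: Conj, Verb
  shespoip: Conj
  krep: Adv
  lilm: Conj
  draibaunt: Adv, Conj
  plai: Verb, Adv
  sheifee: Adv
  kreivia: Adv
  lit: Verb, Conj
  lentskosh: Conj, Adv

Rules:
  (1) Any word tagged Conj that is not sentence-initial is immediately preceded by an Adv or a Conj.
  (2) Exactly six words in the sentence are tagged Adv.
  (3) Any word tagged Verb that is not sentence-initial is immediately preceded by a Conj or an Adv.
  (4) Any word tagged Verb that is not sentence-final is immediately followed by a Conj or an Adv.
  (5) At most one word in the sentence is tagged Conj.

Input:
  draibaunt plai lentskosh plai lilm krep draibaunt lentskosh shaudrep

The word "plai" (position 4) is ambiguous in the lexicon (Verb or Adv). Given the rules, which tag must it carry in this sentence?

Candidates per position — 1:draibaunt {Adv,Conj}; 2:plai {Verb,Adv}; 3:lentskosh {Conj,Adv}; 4:plai {Verb,Adv}; 5:lilm {Conj}; 6:krep {Adv}; 7:draibaunt {Adv,Conj}; 8:lentskosh {Conj,Adv}; 9:shaudrep {Conj,Verb}.
Word 1 cannot be Conj — rule 5 would then fail for every completion. It is Adv.
Word 3 cannot be Conj — rule 5 would then fail for every completion. It is Adv.
Word 4 cannot be Verb — rule 1 would then fail for every completion. It is Adv.
Word 7 cannot be Conj — rule 5 would then fail for every completion. It is Adv.
Word 8 cannot be Conj — rule 5 would then fail for every completion. It is Adv.
Word 9 cannot be Conj — rule 5 would then fail for every completion. It is Verb.
Word 2 cannot be Adv — rule 2 would then fail for every completion. It is Verb.
So the tagging must be: Adv Verb Adv Adv Conj Adv Adv Adv Verb.
Checking: rule 1 ok; rule 2 ok; rule 3 ok; rule 4 ok; rule 5 ok.

Adv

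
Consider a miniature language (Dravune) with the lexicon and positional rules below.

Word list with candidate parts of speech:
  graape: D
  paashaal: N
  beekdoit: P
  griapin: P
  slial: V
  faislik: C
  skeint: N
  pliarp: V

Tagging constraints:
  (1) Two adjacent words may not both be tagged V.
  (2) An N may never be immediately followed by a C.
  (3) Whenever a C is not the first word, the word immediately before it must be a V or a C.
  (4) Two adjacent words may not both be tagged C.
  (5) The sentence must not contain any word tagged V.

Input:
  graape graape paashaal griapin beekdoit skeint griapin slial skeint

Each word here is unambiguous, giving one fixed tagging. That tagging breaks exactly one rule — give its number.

5

Fixed tagging: D D N P P N P V N.
Rule check: R1 ok, R2 ok, R3 ok, R4 ok, R5 fails.
Only rule 5 fails.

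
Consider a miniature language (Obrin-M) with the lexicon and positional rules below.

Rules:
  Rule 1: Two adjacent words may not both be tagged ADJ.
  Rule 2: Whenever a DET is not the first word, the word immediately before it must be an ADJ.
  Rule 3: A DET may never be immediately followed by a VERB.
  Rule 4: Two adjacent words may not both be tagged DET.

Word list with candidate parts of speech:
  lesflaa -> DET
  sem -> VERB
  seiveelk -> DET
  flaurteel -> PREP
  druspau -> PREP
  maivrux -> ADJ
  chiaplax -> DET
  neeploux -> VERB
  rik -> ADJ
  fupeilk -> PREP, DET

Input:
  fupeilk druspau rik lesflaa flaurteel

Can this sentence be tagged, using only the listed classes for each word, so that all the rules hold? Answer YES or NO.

Candidates per position — 1:fupeilk {PREP,DET}; 2:druspau {PREP}; 3:rik {ADJ}; 4:lesflaa {DET}; 5:flaurteel {PREP}.
One satisfying assignment: PREP PREP ADJ DET PREP.
Verifying each rule — rule 1 satisfied; rule 2 satisfied; rule 3 satisfied; rule 4 satisfied.

YES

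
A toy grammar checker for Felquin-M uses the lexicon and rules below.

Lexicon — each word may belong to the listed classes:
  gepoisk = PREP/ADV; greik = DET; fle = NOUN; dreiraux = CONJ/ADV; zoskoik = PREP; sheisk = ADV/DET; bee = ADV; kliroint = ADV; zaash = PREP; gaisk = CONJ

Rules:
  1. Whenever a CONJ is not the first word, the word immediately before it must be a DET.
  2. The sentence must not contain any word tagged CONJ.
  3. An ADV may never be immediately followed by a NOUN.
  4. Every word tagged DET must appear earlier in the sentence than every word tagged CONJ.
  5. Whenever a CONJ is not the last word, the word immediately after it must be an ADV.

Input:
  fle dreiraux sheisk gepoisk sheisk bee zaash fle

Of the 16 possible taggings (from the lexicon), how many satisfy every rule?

8

Candidates per position — 1:fle {NOUN}; 2:dreiraux {CONJ,ADV}; 3:sheisk {ADV,DET}; 4:gepoisk {PREP,ADV}; 5:sheisk {ADV,DET}; 6:bee {ADV}; 7:zaash {PREP}; 8:fle {NOUN}.
There are 16 candidate sequences in total.
Checking each against the rules leaves 8 sequences.
Count = 8.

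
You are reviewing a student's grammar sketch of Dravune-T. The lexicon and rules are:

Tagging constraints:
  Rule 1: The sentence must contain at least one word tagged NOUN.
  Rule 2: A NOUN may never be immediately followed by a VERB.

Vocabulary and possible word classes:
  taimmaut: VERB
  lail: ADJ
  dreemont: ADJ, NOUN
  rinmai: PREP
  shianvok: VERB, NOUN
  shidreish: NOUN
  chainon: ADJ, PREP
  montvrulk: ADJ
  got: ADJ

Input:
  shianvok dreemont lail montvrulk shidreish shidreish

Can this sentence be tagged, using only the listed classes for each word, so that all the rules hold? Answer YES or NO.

YES

Candidates per position — 1:shianvok {VERB,NOUN}; 2:dreemont {ADJ,NOUN}; 3:lail {ADJ}; 4:montvrulk {ADJ}; 5:shidreish {NOUN}; 6:shidreish {NOUN}.
One satisfying assignment: VERB NOUN ADJ ADJ NOUN NOUN.
Verifying each rule — rule 1 ✓; rule 2 ✓.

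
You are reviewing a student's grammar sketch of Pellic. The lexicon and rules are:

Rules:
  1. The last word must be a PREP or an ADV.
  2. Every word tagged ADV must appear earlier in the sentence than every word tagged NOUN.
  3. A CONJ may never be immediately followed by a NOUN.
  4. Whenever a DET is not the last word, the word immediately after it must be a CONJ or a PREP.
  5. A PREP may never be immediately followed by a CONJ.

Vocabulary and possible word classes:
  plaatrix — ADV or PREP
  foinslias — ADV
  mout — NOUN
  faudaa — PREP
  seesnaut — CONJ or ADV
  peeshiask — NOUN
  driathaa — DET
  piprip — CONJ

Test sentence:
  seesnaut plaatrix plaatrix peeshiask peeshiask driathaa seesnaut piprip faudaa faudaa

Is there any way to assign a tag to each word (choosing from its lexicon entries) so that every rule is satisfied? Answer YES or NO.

Candidates per position — 1:seesnaut {CONJ,ADV}; 2:plaatrix {ADV,PREP}; 3:plaatrix {ADV,PREP}; 4:peeshiask {NOUN}; 5:peeshiask {NOUN}; 6:driathaa {DET}; 7:seesnaut {CONJ,ADV}; 8:piprip {CONJ}; 9:faudaa {PREP}; 10:faudaa {PREP}.
One satisfying assignment: CONJ PREP PREP NOUN NOUN DET CONJ CONJ PREP PREP.
Check: rule 1 ok; rule 2 ok; rule 3 ok; rule 4 ok; rule 5 ok.

YES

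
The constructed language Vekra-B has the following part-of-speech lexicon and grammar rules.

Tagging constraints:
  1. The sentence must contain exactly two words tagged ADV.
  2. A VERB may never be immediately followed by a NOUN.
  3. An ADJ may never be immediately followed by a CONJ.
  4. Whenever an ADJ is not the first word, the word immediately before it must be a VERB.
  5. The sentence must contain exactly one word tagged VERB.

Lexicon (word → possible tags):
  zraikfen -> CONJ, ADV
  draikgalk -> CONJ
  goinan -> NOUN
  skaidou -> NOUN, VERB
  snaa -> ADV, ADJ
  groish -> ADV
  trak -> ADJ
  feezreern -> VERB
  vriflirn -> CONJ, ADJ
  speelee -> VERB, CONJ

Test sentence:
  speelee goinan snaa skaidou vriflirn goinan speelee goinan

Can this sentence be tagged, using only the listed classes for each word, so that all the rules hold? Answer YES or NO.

Candidates per position — 1:speelee {VERB,CONJ}; 2:goinan {NOUN}; 3:snaa {ADV,ADJ}; 4:skaidou {NOUN,VERB}; 5:vriflirn {CONJ,ADJ}; 6:goinan {NOUN}; 7:speelee {VERB,CONJ}; 8:goinan {NOUN}.
Rule 1 cannot be satisfied by any choice of tags from the lexicon.
So there is no consistent tagging.

NO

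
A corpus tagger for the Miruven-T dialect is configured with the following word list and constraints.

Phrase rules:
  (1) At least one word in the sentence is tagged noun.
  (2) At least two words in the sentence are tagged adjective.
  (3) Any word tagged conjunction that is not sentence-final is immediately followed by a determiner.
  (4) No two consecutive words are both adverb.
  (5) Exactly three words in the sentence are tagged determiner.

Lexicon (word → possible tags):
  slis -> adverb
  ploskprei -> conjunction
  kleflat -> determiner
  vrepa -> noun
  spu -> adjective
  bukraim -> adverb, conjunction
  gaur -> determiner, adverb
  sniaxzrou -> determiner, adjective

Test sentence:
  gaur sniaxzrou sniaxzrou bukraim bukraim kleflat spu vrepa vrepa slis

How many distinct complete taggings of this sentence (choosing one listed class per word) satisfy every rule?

Candidates per position — 1:gaur {determiner,adverb}; 2:sniaxzrou {determiner,adjective}; 3:sniaxzrou {determiner,adjective}; 4:bukraim {adverb,conjunction}; 5:bukraim {adverb,conjunction}; 6:kleflat {determiner}; 7:spu {adjective}; 8:vrepa {noun}; 9:vrepa {noun}; 10:slis {adverb}.
There are 32 candidate sequences in total.
The sequences that satisfy every rule: determiner determiner adjective adverb conjunction determiner adjective noun noun adverb; determiner adjective determiner adverb conjunction determiner adjective noun noun adverb.
Count = 2.

2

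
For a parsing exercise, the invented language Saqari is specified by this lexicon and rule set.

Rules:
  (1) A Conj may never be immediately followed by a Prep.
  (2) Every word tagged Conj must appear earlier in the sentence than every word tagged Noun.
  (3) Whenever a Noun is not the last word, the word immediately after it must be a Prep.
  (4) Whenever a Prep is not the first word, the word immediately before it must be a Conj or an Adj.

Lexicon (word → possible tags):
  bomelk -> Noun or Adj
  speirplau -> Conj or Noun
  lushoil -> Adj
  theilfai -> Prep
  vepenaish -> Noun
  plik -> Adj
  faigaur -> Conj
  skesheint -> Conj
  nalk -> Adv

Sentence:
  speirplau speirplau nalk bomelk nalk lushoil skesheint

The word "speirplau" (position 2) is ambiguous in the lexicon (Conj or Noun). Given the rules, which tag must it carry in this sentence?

Candidates per position — 1:speirplau {Conj,Noun}; 2:speirplau {Conj,Noun}; 3:nalk {Adv}; 4:bomelk {Noun,Adj}; 5:nalk {Adv}; 6:lushoil {Adj}; 7:skesheint {Conj}.
Word 1 cannot be Noun — rule 2 would then fail for every completion. It is Conj.
Word 2 cannot be Noun — rule 2 would then fail for every completion. It is Conj.
Word 4 cannot be Noun — rule 2 would then fail for every completion. It is Adj.
That leaves exactly one tagging: Conj Conj Adv Adj Adv Adj Conj.
Rule-by-rule: rule 1 holds; rule 2 holds; rule 3 holds; rule 4 holds.

Conj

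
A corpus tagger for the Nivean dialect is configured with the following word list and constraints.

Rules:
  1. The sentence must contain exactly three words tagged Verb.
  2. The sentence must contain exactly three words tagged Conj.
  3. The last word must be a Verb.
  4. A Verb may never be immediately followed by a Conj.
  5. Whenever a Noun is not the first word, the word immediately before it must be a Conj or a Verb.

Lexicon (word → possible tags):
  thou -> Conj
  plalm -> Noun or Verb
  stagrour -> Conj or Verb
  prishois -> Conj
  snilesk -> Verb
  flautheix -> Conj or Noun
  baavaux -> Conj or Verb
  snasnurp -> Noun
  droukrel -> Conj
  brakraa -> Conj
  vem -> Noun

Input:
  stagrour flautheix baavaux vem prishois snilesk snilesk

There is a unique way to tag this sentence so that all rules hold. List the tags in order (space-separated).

Conj Conj Verb Noun Conj Verb Verb

Candidates per position — 1:stagrour {Conj,Verb}; 2:flautheix {Conj,Noun}; 3:baavaux {Conj,Verb}; 4:vem {Noun}; 5:prishois {Conj}; 6:snilesk {Verb}; 7:snilesk {Verb}.
The remaining ambiguous positions (1, 2, 3) are resolved jointly — only one combination satisfies every rule.
So the tagging must be: Conj Conj Verb Noun Conj Verb Verb.
Checking: rule 1 ok; rule 2 ok; rule 3 ok; rule 4 ok; rule 5 ok.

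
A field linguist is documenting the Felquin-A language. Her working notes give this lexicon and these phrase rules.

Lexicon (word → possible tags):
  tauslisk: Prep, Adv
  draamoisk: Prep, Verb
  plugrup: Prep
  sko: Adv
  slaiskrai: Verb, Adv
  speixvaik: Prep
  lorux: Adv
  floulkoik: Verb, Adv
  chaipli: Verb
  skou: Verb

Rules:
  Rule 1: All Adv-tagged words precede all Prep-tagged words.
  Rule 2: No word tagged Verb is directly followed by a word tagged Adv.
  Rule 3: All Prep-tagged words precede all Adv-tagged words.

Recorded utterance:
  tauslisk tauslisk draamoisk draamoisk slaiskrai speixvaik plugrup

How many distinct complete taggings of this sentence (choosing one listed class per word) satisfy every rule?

Candidates per position — 1:tauslisk {Prep,Adv}; 2:tauslisk {Prep,Adv}; 3:draamoisk {Prep,Verb}; 4:draamoisk {Prep,Verb}; 5:slaiskrai {Verb,Adv}; 6:speixvaik {Prep}; 7:plugrup {Prep}.
There are 32 candidate sequences in total.
The sequences that satisfy every rule: Prep Prep Prep Prep Verb Prep Prep; Prep Prep Prep Verb Verb Prep Prep; Prep Prep Verb Prep Verb Prep Prep; Prep Prep Verb Verb Verb Prep Prep.
Count = 4.

4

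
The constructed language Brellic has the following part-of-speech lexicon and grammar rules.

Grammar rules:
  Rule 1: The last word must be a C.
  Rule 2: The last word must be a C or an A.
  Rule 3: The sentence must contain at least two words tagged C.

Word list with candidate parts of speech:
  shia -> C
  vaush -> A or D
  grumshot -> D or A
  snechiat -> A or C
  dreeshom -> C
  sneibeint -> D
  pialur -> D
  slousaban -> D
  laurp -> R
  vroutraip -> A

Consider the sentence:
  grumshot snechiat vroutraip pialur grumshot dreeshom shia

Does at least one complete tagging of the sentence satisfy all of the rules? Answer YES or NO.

YES

Candidates per position — 1:grumshot {D,A}; 2:snechiat {A,C}; 3:vroutraip {A}; 4:pialur {D}; 5:grumshot {D,A}; 6:dreeshom {C}; 7:shia {C}.
One satisfying assignment: A C A D D C C.
Check: rule 1 ✓; rule 2 ✓; rule 3 ✓.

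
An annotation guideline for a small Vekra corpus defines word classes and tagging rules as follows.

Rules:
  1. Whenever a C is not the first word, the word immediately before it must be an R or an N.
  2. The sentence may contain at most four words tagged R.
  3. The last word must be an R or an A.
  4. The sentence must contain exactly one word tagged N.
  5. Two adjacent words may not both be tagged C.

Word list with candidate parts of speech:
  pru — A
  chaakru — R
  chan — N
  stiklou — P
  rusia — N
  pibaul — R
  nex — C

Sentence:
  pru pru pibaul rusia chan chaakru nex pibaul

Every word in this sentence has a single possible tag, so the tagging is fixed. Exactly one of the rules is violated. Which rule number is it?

Fixed tagging: A A R N N R C R.
Rule check: R1 holds, R2 holds, R3 holds, R4 violated, R5 holds.
Only rule 4 fails.

4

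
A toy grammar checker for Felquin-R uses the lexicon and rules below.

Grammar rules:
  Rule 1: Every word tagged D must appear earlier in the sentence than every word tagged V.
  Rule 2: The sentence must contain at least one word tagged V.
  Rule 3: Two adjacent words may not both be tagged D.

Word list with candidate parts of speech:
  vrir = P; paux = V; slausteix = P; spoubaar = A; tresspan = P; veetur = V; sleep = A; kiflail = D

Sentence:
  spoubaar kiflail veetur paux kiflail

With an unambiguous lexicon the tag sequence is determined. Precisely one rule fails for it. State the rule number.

Fixed tagging: A D V V D.
Rule check: R1 fail, R2 pass, R3 pass.
Only rule 1 fails.

1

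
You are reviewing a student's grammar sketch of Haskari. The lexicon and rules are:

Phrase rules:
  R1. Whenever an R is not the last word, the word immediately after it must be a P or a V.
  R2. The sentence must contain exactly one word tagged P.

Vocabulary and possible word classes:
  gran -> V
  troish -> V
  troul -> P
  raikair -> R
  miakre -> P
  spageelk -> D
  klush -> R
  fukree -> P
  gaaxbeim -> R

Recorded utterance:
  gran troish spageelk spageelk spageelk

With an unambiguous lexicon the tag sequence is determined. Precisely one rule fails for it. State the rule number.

Fixed tagging: V V D D D.
Rule check: R1 pass, R2 fail.
Only rule 2 fails.

2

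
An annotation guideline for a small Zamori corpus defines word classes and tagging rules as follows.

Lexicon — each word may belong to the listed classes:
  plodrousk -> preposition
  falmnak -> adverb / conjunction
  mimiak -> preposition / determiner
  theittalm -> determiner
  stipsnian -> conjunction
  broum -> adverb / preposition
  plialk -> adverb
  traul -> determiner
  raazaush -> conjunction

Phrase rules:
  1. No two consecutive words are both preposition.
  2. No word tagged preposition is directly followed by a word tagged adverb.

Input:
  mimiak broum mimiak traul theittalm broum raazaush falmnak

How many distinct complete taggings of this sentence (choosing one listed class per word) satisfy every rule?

12

Candidates per position — 1:mimiak {preposition,determiner}; 2:broum {adverb,preposition}; 3:mimiak {preposition,determiner}; 4:traul {determiner}; 5:theittalm {determiner}; 6:broum {adverb,preposition}; 7:raazaush {conjunction}; 8:falmnak {adverb,conjunction}.
There are 32 candidate sequences in total.
Checking each against the rules leaves 12 sequences.
Count = 12.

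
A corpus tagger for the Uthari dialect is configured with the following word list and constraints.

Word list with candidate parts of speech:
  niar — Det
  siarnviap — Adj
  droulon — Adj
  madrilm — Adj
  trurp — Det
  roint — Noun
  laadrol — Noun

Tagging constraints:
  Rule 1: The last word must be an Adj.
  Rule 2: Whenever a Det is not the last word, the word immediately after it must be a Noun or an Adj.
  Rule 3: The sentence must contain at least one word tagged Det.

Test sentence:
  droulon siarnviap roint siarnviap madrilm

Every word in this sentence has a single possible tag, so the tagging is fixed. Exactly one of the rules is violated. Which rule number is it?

Fixed tagging: Adj Adj Noun Adj Adj.
Applying the rules: R1 pass, R2 pass, R3 fail.
Only rule 3 fails.

3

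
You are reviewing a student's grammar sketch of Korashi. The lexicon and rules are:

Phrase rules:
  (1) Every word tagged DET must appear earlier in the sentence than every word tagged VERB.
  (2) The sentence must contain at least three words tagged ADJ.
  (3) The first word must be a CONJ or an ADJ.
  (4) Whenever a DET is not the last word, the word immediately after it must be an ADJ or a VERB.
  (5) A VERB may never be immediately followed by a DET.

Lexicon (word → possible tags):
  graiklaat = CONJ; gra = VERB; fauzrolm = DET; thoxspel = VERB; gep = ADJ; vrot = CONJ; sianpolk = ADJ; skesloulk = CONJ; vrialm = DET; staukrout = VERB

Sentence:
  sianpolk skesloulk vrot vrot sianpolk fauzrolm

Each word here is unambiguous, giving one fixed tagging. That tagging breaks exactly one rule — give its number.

2

Fixed tagging: ADJ CONJ CONJ CONJ ADJ DET.
Checking each rule: R1 ✓, R2 ✗, R3 ✓, R4 ✓, R5 ✓.
Only rule 2 fails.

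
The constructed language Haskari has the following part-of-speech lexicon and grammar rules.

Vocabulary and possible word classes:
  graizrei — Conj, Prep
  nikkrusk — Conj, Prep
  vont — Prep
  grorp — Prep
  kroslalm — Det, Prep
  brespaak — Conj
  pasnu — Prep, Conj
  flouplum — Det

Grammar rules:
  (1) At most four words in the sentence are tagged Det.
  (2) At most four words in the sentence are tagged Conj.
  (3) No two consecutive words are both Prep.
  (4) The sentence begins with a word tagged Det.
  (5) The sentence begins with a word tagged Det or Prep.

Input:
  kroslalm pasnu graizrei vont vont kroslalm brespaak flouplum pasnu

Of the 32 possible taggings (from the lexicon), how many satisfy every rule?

Candidates per position — 1:kroslalm {Det,Prep}; 2:pasnu {Prep,Conj}; 3:graizrei {Conj,Prep}; 4:vont {Prep}; 5:vont {Prep}; 6:kroslalm {Det,Prep}; 7:brespaak {Conj}; 8:flouplum {Det}; 9:pasnu {Prep,Conj}.
There are 32 candidate sequences in total.
Rule 3 cannot be satisfied by any choice of tags from the lexicon.
So there is no consistent tagging.
Count = 0.

0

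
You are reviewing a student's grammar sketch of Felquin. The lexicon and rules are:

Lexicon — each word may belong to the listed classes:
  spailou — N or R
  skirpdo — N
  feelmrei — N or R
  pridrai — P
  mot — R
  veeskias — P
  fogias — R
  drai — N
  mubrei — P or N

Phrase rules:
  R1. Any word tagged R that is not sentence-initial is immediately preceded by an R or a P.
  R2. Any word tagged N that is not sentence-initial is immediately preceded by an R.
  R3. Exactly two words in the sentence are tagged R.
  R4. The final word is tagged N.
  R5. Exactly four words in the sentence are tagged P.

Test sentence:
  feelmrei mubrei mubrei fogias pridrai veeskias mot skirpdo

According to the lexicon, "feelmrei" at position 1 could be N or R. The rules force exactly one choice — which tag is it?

Candidates per position — 1:feelmrei {N,R}; 2:mubrei {P,N}; 3:mubrei {P,N}; 4:fogias {R}; 5:pridrai {P}; 6:veeskias {P}; 7:mot {R}; 8:skirpdo {N}.
Position 1: tagging it R would leave rule 3 unsatisfiable, so it must be N.
Position 2: tagging it N would leave rule 2 unsatisfiable, so it must be P.
Position 3: tagging it N would leave rule 1 unsatisfiable, so it must be P.
That leaves exactly one tagging: N P P R P P R N.
Verifying each rule — rule 1 satisfied; rule 2 satisfied; rule 3 satisfied; rule 4 satisfied; rule 5 satisfied.

N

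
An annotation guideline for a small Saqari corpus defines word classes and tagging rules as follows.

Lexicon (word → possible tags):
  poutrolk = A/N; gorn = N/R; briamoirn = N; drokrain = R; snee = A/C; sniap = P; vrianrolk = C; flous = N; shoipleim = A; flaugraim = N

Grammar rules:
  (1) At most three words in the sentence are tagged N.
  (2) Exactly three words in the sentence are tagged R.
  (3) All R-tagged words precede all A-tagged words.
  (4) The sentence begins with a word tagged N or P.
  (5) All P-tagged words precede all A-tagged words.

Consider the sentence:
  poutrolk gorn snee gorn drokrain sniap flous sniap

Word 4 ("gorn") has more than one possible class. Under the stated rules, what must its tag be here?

Candidates per position — 1:poutrolk {A,N}; 2:gorn {N,R}; 3:snee {A,C}; 4:gorn {N,R}; 5:drokrain {R}; 6:sniap {P}; 7:flous {N}; 8:sniap {P}.
Position 1: A is ruled out by rule 3; that leaves N.
Position 2: N is ruled out by rule 2; that leaves R.
Position 3: A is ruled out by rule 3; that leaves C.
Position 4: N is ruled out by rule 2; that leaves R.
So the tagging must be: N R C R R P N P.
Check: rule 1 ok; rule 2 ok; rule 3 ok; rule 4 ok; rule 5 ok.

R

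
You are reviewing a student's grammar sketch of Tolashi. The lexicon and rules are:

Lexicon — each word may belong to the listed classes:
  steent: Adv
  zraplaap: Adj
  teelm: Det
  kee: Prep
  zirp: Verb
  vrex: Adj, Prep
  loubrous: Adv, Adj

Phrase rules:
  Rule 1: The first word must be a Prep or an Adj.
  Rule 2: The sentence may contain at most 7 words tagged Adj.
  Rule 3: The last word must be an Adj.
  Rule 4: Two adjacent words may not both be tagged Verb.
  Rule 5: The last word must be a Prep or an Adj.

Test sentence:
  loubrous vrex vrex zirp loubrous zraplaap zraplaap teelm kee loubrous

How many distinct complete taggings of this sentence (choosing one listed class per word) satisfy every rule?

Candidates per position — 1:loubrous {Adv,Adj}; 2:vrex {Adj,Prep}; 3:vrex {Adj,Prep}; 4:zirp {Verb}; 5:loubrous {Adv,Adj}; 6:zraplaap {Adj}; 7:zraplaap {Adj}; 8:teelm {Det}; 9:kee {Prep}; 10:loubrous {Adv,Adj}.
There are 32 candidate sequences in total.
Checking each against the rules leaves 8 sequences.
Count = 8.

8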